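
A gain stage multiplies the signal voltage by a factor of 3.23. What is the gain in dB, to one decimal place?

Voltage ratio → dB uses the 20·log₁₀ form:
20·log₁₀(3.23) = 10.2 dB.

10.2 dB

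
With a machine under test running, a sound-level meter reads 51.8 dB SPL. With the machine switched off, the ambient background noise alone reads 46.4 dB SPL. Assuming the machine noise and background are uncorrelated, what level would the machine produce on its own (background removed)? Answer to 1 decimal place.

50.3 dB SPL

Background correction is a power subtraction:
L_src = 10·log₁₀(10^(51.8/10) − 10^(46.4/10)) = 10·log₁₀(107700) = 50.3 dB SPL.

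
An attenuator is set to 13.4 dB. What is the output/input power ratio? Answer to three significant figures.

0.0457

Power ratio = 10^(dB/10).
10^(-13.4/10) = 10^(-1.340) = 0.0457.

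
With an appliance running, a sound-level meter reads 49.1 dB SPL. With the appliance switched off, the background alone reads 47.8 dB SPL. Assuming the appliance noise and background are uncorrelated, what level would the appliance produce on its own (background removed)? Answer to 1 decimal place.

Subtract intensities: L_src = 10·log₁₀(10^(L_total/10) − 10^(L_bg/10)).
L_src = 10·log₁₀(10^(49.1/10) − 10^(47.8/10)) = 10·log₁₀(21030) = 43.2 dB SPL.

43.2 dB SPL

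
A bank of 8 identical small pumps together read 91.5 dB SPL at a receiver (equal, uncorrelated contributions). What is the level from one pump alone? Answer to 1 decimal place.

82.5 dB SPL

8 equal incoherent sources add 10·log₁₀(8) = 9.03 dB over one source.
L_one = 91.5 − 9.03 = 82.5 dB SPL.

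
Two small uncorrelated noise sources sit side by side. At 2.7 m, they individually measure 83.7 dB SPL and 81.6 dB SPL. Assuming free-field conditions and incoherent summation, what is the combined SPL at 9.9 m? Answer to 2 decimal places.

Combined at 2.7 m: 10·log₁₀(10^(83.7/10)+10^(81.6/10)) = 85.786 dB SPL.
Then apply −20·log₁₀(9.9/2.7) = -11.285 dB → 74.50 dB SPL.

74.50 dB SPL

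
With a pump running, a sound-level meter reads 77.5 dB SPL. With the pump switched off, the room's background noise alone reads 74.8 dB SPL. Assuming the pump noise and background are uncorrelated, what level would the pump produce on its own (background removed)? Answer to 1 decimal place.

74.2 dB SPL

Background correction is a power subtraction:
L_src = 10·log₁₀(10^(77.5/10) − 10^(74.8/10)) = 10·log₁₀(26030000) = 74.2 dB SPL.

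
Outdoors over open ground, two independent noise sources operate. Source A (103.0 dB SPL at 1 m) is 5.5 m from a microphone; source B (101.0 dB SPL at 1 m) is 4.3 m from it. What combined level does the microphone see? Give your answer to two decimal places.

91.27 dB SPL

At the listener: L_A = 103.0 − 20·log₁₀(5.5) = 88.193 dB; L_B = 101.0 − 20·log₁₀(4.3) = 88.331 dB.
Combined: 10·log₁₀(10^(88.193/10)+10^(88.331/10)) = 91.27 dB SPL.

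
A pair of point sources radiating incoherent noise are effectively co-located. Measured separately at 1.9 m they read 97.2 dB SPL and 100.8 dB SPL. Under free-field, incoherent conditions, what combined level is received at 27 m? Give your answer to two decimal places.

79.32 dB SPL

Combined at 1.9 m: 10·log₁₀(10^(97.2/10)+10^(100.8/10)) = 102.373 dB SPL.
Then apply −20·log₁₀(27/1.9) = -23.052 dB → 79.32 dB SPL.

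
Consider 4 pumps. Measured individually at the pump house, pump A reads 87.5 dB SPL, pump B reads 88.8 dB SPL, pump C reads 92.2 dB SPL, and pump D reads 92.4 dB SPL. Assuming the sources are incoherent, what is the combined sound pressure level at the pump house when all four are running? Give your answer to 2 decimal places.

Uncorrelated sources add in intensity (power), not in dB.
L_total = 10·log₁₀(10^(87.5/10) + 10^(88.8/10) + 10^(92.2/10) + 10^(92.4/10)) = 10·log₁₀(4718000000) = 96.74 dB SPL.

96.74 dB SPL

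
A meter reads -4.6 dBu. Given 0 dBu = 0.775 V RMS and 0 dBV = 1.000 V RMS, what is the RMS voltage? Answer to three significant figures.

0.456 V

V = 0.775 V × 10^(-4.6/20).
= 0.775 × 0.5888 = 0.456 V.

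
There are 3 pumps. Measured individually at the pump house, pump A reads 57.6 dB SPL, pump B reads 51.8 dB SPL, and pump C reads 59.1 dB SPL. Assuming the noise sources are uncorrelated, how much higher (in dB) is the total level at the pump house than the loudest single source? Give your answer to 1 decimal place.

Incoherent sources sum as intensities:
L_total = 10·log₁₀(10^(57.6/10) + 10^(51.8/10) + 10^(59.1/10)) = 61.87 dB SPL.
Excess over the loudest (59.1 dB): 61.87 − 59.1 = 2.8 dB.

2.8 dB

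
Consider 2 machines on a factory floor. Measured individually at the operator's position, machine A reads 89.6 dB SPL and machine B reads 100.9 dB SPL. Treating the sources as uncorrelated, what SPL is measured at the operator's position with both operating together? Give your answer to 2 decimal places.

Incoherent sources sum as intensities:
L_total = 10·log₁₀(10^(89.6/10) + 10^(100.9/10)) = 10·log₁₀(13215000000) = 101.21 dB SPL.

101.21 dB SPL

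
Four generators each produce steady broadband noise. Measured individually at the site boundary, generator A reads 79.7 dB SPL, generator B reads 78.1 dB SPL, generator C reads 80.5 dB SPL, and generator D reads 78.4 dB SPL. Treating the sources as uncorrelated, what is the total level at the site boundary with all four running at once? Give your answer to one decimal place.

85.3 dB SPL

Incoherent sources sum as intensities:
L_total = 10·log₁₀(10^(79.7/10) + 10^(78.1/10) + 10^(80.5/10) + 10^(78.4/10)) = 10·log₁₀(339300000) = 85.3 dB SPL.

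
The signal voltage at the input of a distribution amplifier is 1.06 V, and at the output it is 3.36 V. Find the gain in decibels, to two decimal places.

10.02 dB

Voltage ratio → dB uses the 20·log₁₀ form:
20·log₁₀(3.36/1.06) = 20·log₁₀(3.170) = 10.02 dB.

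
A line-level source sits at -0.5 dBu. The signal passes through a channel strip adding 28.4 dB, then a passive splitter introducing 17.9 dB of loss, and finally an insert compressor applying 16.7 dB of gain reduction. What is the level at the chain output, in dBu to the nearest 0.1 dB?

-6.7 dBu

Gain stages sum in dB:
-0.5 + 28.4 − 17.9 − 16.7 = -6.7 dBu.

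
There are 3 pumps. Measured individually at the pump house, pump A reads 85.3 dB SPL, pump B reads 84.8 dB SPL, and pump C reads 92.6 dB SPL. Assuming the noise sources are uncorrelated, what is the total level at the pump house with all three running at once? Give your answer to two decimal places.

Uncorrelated sources add in intensity (power), not in dB.
L_total = 10·log₁₀(10^(85.3/10) + 10^(84.8/10) + 10^(92.6/10)) = 10·log₁₀(2461000000) = 93.91 dB SPL.

93.91 dB SPL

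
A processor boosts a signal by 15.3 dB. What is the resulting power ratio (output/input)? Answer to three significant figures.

Power ratio = 10^(dB/10).
10^(15.3/10) = 10^(1.530) = 33.9.

33.9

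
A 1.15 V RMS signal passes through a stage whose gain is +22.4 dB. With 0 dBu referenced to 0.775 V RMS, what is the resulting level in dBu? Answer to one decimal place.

+25.8 dBu

Input level: 20·log₁₀(1.15/0.775) = 3.43 dBu.
Output: 3.43 + 22.4 = +25.8 dBu.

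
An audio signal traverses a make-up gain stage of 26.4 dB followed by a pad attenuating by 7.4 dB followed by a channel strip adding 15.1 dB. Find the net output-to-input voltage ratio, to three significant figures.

50.7

Net gain = 26.4 + (−7.4) + 15.1 = 34.1 dB.
Voltage ratio = 10^(34.1/20) = 50.7.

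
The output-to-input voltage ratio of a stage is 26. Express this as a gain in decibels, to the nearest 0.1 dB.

28.3 dB

For a voltage ratio, dB = 20·log₁₀(V₂/V₁).
20·log₁₀(26) = 28.3 dB.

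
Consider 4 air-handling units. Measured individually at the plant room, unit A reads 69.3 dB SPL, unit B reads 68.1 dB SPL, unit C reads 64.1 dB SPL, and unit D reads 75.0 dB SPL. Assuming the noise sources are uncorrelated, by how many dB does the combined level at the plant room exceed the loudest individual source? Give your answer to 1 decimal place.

1.9 dB

Incoherent sources sum as intensities:
L_total = 10·log₁₀(10^(69.3/10) + 10^(68.1/10) + 10^(64.1/10) + 10^(75.0/10)) = 76.92 dB SPL.
Excess over the loudest (75.0 dB): 76.92 − 75.0 = 1.9 dB.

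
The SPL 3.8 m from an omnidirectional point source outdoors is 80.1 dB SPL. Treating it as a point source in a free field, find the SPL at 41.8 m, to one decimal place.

59.3 dB SPL

For a point source in a free field, ΔL = −20·log₁₀(d₂/d₁).
ΔL = −20·log₁₀(41.8/3.8) = -20.83 dB, so L₂ = 80.1 + (-20.83) = 59.3 dB SPL.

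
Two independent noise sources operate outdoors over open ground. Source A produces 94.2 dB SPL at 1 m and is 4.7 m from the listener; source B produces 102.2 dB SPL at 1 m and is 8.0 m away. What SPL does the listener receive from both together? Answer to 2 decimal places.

At the listener: L_A = 94.2 − 20·log₁₀(4.7) = 80.758 dB; L_B = 102.2 − 20·log₁₀(8.0) = 84.138 dB.
Combined: 10·log₁₀(10^(80.758/10)+10^(84.138/10)) = 85.78 dB SPL.

85.78 dB SPL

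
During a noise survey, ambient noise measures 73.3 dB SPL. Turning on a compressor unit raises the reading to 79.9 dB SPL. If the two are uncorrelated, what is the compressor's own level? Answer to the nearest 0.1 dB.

Remove the background by subtracting linear intensities:
L_src = 10·log₁₀(10^(79.9/10) − 10^(73.3/10)) = 10·log₁₀(76340000) = 78.8 dB SPL.

78.8 dB SPL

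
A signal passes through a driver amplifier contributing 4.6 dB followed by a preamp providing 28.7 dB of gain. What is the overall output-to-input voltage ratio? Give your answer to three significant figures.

Net gain = 4.6 + 28.7 = 33.3 dB.
Voltage ratio = 10^(33.3/20) = 46.2.

46.2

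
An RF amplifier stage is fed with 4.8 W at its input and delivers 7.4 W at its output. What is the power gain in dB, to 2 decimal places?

1.88 dB

For a power ratio, dB = 10·log₁₀(P₂/P₁).
10·log₁₀(7.4/4.8) = 10·log₁₀(1.542) = 1.88 dB.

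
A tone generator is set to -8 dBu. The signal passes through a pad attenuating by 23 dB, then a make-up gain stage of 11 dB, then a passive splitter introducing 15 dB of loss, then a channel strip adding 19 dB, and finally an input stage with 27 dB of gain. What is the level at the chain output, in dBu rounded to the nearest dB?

+11 dBu

In dB, series stages simply add:
-8 − 23 + 11 − 15 + 19 + 27 = +11 dBu.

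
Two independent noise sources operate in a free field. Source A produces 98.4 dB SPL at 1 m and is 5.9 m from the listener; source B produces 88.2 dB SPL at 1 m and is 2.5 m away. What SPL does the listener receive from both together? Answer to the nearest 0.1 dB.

At the listener: L_A = 98.4 − 20·log₁₀(5.9) = 82.98 dB; L_B = 88.2 − 20·log₁₀(2.5) = 80.24 dB.
Combined: 10·log₁₀(10^(82.98/10)+10^(80.24/10)) = 84.8 dB SPL.

84.8 dB SPL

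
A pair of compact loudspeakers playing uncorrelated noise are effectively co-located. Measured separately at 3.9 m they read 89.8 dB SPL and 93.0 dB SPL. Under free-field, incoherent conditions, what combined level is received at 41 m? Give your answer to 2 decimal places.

Combined at 3.9 m: 10·log₁₀(10^(89.8/10)+10^(93.0/10)) = 94.699 dB SPL.
Then apply −20·log₁₀(41/3.9) = -20.434 dB → 74.26 dB SPL.

74.26 dB SPL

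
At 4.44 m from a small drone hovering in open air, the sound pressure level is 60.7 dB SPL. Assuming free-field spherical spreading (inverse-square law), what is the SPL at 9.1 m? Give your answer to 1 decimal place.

54.5 dB SPL

Inverse-square spreading gives ΔL = −20·log₁₀(d₂/d₁).
ΔL = −20·log₁₀(9.1/4.44) = -6.23 dB, so L₂ = 60.7 + (-6.23) = 54.5 dB SPL.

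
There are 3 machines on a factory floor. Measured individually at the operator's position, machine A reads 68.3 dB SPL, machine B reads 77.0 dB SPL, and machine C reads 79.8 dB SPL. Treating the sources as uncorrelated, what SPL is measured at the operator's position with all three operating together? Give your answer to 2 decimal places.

Uncorrelated sources add in intensity (power), not in dB.
L_total = 10·log₁₀(10^(68.3/10) + 10^(77.0/10) + 10^(79.8/10)) = 10·log₁₀(152400000) = 81.83 dB SPL.

81.83 dB SPL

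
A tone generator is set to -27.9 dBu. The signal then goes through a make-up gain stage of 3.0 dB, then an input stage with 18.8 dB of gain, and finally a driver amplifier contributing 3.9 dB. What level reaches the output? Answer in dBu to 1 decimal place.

-2.2 dBu

In dB, series stages simply add:
-27.9 + 3.0 + 18.8 + 3.9 = -2.2 dBu.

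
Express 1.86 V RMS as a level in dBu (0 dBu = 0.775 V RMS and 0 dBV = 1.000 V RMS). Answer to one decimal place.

+7.6 dBu

dBu = 20·log₁₀(V / 0.775 V).
20·log₁₀(1.86/0.775) = +7.6 dBu.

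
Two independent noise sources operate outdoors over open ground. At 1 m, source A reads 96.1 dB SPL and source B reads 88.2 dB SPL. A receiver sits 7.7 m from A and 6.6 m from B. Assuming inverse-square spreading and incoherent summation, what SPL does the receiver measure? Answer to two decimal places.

79.24 dB SPL

At the listener: L_A = 96.1 − 20·log₁₀(7.7) = 78.370 dB; L_B = 88.2 − 20·log₁₀(6.6) = 71.809 dB.
Combined: 10·log₁₀(10^(78.370/10)+10^(71.809/10)) = 79.24 dB SPL.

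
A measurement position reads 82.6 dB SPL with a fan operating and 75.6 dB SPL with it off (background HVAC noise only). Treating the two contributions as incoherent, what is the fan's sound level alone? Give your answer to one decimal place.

Subtract intensities: L_src = 10·log₁₀(10^(L_total/10) − 10^(L_bg/10)).
L_src = 10·log₁₀(10^(82.6/10) − 10^(75.6/10)) = 10·log₁₀(145700000) = 81.6 dB SPL.

81.6 dB SPL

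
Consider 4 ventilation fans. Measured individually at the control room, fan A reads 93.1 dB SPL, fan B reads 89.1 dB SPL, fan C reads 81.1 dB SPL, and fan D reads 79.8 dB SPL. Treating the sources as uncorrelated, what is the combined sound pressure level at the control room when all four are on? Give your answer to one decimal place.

94.9 dB SPL

Add the sources as powers (linear), then convert back to dB:
L_total = 10·log₁₀(10^(93.1/10) + 10^(89.1/10) + 10^(81.1/10) + 10^(79.8/10)) = 10·log₁₀(3079000000) = 94.9 dB SPL.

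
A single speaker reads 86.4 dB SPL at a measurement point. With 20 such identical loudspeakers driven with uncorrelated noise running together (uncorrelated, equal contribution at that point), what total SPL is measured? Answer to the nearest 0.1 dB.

20 equal incoherent sources raise the level by 10·log₁₀(20) = 13.01 dB.
L_total = 86.4 + 13.01 = 99.4 dB SPL.

99.4 dB SPL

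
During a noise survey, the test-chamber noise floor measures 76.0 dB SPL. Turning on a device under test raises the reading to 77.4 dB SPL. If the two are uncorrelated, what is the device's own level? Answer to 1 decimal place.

71.8 dB SPL

Background correction is a power subtraction:
L_src = 10·log₁₀(10^(77.4/10) − 10^(76.0/10)) = 10·log₁₀(15140000) = 71.8 dB SPL.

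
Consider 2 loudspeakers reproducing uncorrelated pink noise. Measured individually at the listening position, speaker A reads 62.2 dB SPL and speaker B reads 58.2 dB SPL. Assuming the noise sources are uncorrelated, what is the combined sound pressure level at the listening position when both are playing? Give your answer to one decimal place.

Uncorrelated sources add in intensity (power), not in dB.
L_total = 10·log₁₀(10^(62.2/10) + 10^(58.2/10)) = 10·log₁₀(2320000) = 63.7 dB SPL.

63.7 dB SPL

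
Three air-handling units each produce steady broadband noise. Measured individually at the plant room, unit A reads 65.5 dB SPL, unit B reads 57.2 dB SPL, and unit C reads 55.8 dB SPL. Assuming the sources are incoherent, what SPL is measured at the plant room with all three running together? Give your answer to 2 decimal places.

66.49 dB SPL

Add the sources as powers (linear), then convert back to dB:
L_total = 10·log₁₀(10^(65.5/10) + 10^(57.2/10) + 10^(55.8/10)) = 10·log₁₀(4453000) = 66.49 dB SPL.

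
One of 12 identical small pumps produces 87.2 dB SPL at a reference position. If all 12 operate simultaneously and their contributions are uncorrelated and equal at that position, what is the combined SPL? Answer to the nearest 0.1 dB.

12 equal incoherent sources raise the level by 10·log₁₀(12) = 10.79 dB.
L_total = 87.2 + 10.79 = 98.0 dB SPL.

98.0 dB SPL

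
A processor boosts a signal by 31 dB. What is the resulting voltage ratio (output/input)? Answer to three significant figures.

35.5

Voltage ratio = 10^(dB/20).
10^(31/20) = 10^(1.550) = 35.5.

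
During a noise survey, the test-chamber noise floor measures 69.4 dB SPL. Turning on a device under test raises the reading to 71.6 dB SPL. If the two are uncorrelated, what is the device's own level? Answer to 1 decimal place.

Background correction is a power subtraction:
L_src = 10·log₁₀(10^(71.6/10) − 10^(69.4/10)) = 10·log₁₀(5745000) = 67.6 dB SPL.

67.6 dB SPL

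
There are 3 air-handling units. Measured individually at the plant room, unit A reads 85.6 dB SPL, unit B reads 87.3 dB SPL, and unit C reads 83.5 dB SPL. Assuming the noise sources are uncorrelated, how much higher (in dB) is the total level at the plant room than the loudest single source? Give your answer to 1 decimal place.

3.2 dB

Add the sources as powers (linear), then convert back to dB:
L_total = 10·log₁₀(10^(85.6/10) + 10^(87.3/10) + 10^(83.5/10)) = 90.51 dB SPL.
Excess over the loudest (87.3 dB): 90.51 − 87.3 = 3.2 dB.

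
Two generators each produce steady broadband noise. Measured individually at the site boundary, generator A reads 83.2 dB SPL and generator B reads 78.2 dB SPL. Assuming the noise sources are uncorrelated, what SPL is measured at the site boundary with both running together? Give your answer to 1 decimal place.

84.4 dB SPL

Add the sources as powers (linear), then convert back to dB:
L_total = 10·log₁₀(10^(83.2/10) + 10^(78.2/10)) = 10·log₁₀(275000000) = 84.4 dB SPL.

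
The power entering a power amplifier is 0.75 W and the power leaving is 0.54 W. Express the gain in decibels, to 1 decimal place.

-1.4 dB

For a power ratio, dB = 10·log₁₀(P₂/P₁).
10·log₁₀(0.54/0.75) = 10·log₁₀(0.7200) = -1.4 dB.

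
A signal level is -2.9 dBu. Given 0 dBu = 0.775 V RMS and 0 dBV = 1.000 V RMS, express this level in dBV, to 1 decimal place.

The offset between the scales is 20·log₁₀(0.775/1.000) = −2.214 dB.
So dBV = -2.9 − 2.214 = -5.1 dBV.

-5.1 dBV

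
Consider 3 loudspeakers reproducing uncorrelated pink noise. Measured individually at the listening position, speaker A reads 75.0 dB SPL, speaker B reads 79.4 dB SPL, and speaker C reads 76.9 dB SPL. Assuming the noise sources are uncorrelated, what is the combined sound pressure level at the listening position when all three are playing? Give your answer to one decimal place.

82.2 dB SPL

Uncorrelated sources add in intensity (power), not in dB.
L_total = 10·log₁₀(10^(75.0/10) + 10^(79.4/10) + 10^(76.9/10)) = 10·log₁₀(167700000) = 82.2 dB SPL.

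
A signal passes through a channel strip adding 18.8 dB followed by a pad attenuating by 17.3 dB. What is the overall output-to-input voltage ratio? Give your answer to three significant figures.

1.19

Net gain = 18.8 + (−17.3) = 1.5 dB.
Voltage ratio = 10^(1.5/20) = 1.19.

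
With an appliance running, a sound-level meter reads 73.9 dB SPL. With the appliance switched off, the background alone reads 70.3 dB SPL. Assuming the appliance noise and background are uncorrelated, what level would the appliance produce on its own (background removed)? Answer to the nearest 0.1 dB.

71.4 dB SPL

Background correction is a power subtraction:
L_src = 10·log₁₀(10^(73.9/10) − 10^(70.3/10)) = 10·log₁₀(13830000) = 71.4 dB SPL.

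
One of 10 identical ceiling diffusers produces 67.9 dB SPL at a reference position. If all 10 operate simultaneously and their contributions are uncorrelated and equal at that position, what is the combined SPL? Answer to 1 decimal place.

77.9 dB SPL

10 equal incoherent sources raise the level by 10·log₁₀(10) = 10.00 dB.
L_total = 67.9 + 10.00 = 77.9 dB SPL.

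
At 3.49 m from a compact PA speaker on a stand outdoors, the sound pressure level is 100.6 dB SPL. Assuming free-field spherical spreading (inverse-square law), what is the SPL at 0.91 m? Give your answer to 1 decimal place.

For a point source in a free field, ΔL = −20·log₁₀(d₂/d₁).
ΔL = −20·log₁₀(0.91/3.49) = 11.68 dB, so L₂ = 100.6 + (11.68) = 112.3 dB SPL.

112.3 dB SPL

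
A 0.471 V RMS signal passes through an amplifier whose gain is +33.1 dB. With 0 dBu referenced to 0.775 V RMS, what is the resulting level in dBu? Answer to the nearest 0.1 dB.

Input level: 20·log₁₀(0.471/0.775) = -4.33 dBu.
Output: -4.33 + 33.1 = +28.8 dBu.

+28.8 dBu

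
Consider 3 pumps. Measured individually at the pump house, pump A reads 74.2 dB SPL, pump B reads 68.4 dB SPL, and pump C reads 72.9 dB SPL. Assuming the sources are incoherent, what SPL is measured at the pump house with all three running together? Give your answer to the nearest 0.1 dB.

77.2 dB SPL

Incoherent sources sum as intensities:
L_total = 10·log₁₀(10^(74.2/10) + 10^(68.4/10) + 10^(72.9/10)) = 10·log₁₀(52720000) = 77.2 dB SPL.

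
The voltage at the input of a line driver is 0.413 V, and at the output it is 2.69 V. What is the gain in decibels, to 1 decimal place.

16.3 dB

Voltage ratio → dB uses the 20·log₁₀ form:
20·log₁₀(2.69/0.413) = 20·log₁₀(6.513) = 16.3 dB.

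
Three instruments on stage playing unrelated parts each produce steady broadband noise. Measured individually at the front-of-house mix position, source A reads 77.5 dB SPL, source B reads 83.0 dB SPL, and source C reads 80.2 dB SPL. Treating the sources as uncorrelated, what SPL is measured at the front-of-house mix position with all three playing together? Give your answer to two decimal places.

Uncorrelated sources add in intensity (power), not in dB.
L_total = 10·log₁₀(10^(77.5/10) + 10^(83.0/10) + 10^(80.2/10)) = 10·log₁₀(360500000) = 85.57 dB SPL.

85.57 dB SPL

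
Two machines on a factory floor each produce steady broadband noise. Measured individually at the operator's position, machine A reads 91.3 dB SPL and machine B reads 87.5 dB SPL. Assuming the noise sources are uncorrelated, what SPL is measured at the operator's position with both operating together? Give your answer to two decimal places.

Add the sources as powers (linear), then convert back to dB:
L_total = 10·log₁₀(10^(91.3/10) + 10^(87.5/10)) = 10·log₁₀(1911000000) = 92.81 dB SPL.

92.81 dB SPL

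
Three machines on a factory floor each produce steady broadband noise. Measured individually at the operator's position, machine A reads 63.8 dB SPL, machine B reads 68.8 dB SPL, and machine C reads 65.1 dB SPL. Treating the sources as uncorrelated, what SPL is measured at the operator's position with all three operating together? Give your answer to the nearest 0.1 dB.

71.2 dB SPL

Incoherent sources sum as intensities:
L_total = 10·log₁₀(10^(63.8/10) + 10^(68.8/10) + 10^(65.1/10)) = 10·log₁₀(13220000) = 71.2 dB SPL.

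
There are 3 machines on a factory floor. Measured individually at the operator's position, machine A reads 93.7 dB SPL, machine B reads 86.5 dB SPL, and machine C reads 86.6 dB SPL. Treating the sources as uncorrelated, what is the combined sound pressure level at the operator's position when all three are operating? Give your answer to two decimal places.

95.12 dB SPL

Add the sources as powers (linear), then convert back to dB:
L_total = 10·log₁₀(10^(93.7/10) + 10^(86.5/10) + 10^(86.6/10)) = 10·log₁₀(3248000000) = 95.12 dB SPL.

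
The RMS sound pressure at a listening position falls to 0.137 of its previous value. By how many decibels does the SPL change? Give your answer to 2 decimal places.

Sound pressure is an amplitude quantity: ΔL = 20·log₁₀(p₂/p₁).
20·log₁₀(0.137) = -17.27 dB.

-17.27 dB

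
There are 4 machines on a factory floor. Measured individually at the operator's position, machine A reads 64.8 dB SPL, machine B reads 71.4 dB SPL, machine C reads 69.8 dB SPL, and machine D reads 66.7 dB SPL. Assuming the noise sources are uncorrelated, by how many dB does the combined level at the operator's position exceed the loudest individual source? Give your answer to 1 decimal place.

Uncorrelated sources add in intensity (power), not in dB.
L_total = 10·log₁₀(10^(64.8/10) + 10^(71.4/10) + 10^(69.8/10) + 10^(66.7/10)) = 74.92 dB SPL.
Excess over the loudest (71.4 dB): 74.92 − 71.4 = 3.5 dB.

3.5 dB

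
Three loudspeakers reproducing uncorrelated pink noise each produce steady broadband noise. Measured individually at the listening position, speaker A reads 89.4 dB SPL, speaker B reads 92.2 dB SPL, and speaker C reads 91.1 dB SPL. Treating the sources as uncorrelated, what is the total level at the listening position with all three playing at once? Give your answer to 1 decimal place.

Uncorrelated sources add in intensity (power), not in dB.
L_total = 10·log₁₀(10^(89.4/10) + 10^(92.2/10) + 10^(91.1/10)) = 10·log₁₀(3819000000) = 95.8 dB SPL.

95.8 dB SPL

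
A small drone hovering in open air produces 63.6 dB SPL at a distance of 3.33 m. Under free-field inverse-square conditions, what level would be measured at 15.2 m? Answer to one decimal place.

For a point source in a free field, ΔL = −20·log₁₀(d₂/d₁).
ΔL = −20·log₁₀(15.2/3.33) = -13.19 dB, so L₂ = 63.6 + (-13.19) = 50.4 dB SPL.

50.4 dB SPL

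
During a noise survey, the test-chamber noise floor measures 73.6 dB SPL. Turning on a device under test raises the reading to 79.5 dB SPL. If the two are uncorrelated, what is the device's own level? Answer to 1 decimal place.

78.2 dB SPL

Background correction is a power subtraction:
L_src = 10·log₁₀(10^(79.5/10) − 10^(73.6/10)) = 10·log₁₀(66220000) = 78.2 dB SPL.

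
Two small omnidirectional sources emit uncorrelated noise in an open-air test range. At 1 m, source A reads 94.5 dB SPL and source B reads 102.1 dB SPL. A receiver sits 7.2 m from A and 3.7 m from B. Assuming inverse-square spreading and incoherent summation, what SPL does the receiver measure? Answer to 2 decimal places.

At the listener: L_A = 94.5 − 20·log₁₀(7.2) = 77.353 dB; L_B = 102.1 − 20·log₁₀(3.7) = 90.736 dB.
Combined: 10·log₁₀(10^(77.353/10)+10^(90.736/10)) = 90.93 dB SPL.

90.93 dB SPL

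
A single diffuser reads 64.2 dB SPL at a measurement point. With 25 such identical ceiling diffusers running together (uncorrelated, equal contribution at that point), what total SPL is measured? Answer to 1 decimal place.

78.2 dB SPL

25 equal incoherent sources raise the level by 10·log₁₀(25) = 13.98 dB.
L_total = 64.2 + 13.98 = 78.2 dB SPL.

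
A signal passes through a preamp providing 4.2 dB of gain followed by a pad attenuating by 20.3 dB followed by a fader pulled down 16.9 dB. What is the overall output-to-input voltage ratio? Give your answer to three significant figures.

Net gain = 4.2 + (−20.3) + (−16.9) = -33.0 dB.
Voltage ratio = 10^(-33.0/20) = 0.0224.

0.0224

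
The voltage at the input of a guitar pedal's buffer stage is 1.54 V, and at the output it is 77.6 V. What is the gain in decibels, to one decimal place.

34.0 dB

Voltage ratio → dB uses the 20·log₁₀ form:
20·log₁₀(77.6/1.54) = 20·log₁₀(50.39) = 34.0 dB.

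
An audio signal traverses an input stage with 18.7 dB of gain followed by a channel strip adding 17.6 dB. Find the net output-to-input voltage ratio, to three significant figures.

Net gain = 18.7 + 17.6 = 36.3 dB.
Voltage ratio = 10^(36.3/20) = 65.3.

65.3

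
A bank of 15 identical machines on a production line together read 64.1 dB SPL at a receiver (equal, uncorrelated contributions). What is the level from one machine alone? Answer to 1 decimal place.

15 equal incoherent sources add 10·log₁₀(15) = 11.76 dB over one source.
L_one = 64.1 − 11.76 = 52.3 dB SPL.

52.3 dB SPL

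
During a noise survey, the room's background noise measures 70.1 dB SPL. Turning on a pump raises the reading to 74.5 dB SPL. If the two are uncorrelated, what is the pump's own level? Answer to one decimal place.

Remove the background by subtracting linear intensities:
L_src = 10·log₁₀(10^(74.5/10) − 10^(70.1/10)) = 10·log₁₀(17950000) = 72.5 dB SPL.

72.5 dB SPL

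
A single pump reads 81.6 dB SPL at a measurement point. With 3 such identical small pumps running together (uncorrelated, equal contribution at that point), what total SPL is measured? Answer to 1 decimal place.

86.4 dB SPL

3 equal incoherent sources raise the level by 10·log₁₀(3) = 4.77 dB.
L_total = 81.6 + 4.77 = 86.4 dB SPL.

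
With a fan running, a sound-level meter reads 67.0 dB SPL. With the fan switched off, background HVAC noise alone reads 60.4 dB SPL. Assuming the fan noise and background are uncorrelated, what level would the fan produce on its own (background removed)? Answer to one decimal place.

65.9 dB SPL

Background correction is a power subtraction:
L_src = 10·log₁₀(10^(67.0/10) − 10^(60.4/10)) = 10·log₁₀(3915000) = 65.9 dB SPL.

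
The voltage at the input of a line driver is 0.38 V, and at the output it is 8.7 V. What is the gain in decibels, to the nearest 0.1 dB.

27.2 dB

Voltage is an amplitude quantity, so gain = 20·log₁₀(V_out/V_in).
20·log₁₀(8.7/0.38) = 20·log₁₀(22.89) = 27.2 dB.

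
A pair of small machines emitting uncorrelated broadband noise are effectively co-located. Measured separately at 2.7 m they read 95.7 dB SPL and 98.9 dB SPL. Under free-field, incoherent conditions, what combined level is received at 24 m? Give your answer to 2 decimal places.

Combined at 2.7 m: 10·log₁₀(10^(95.7/10)+10^(98.9/10)) = 100.599 dB SPL.
Then apply −20·log₁₀(24/2.7) = -18.977 dB → 81.62 dB SPL.

81.62 dB SPL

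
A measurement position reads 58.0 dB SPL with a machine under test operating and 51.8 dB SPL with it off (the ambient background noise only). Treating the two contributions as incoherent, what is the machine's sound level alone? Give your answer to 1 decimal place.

56.8 dB SPL

Remove the background by subtracting linear intensities:
L_src = 10·log₁₀(10^(58.0/10) − 10^(51.8/10)) = 10·log₁₀(479600) = 56.8 dB SPL.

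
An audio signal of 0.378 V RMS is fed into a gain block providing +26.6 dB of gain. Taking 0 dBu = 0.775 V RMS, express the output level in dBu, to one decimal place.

Input level: 20·log₁₀(0.378/0.775) = -6.24 dBu.
Output: -6.24 + 26.6 = +20.4 dBu.

+20.4 dBu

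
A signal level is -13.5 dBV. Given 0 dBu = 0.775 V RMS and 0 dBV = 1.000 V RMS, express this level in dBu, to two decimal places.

The offset between the scales is 20·log₁₀(0.775/1.000) = −2.214 dB.
So dBu = -13.5 + 2.214 = -11.29 dBu.

-11.29 dBu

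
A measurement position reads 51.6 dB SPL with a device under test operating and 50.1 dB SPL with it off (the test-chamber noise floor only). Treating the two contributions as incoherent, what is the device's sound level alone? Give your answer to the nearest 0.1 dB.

46.3 dB SPL

Remove the background by subtracting linear intensities:
L_src = 10·log₁₀(10^(51.6/10) − 10^(50.1/10)) = 10·log₁₀(42210) = 46.3 dB SPL.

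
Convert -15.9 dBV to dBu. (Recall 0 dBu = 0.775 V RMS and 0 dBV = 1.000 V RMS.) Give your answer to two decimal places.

-13.69 dBu

The offset between the scales is 20·log₁₀(0.775/1.000) = −2.214 dB.
So dBu = -15.9 + 2.214 = -13.69 dBu.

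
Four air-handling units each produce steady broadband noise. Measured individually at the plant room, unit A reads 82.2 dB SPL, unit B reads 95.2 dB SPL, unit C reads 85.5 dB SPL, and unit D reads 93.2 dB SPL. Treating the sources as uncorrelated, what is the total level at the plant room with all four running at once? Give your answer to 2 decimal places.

Uncorrelated sources add in intensity (power), not in dB.
L_total = 10·log₁₀(10^(82.2/10) + 10^(95.2/10) + 10^(85.5/10) + 10^(93.2/10)) = 10·log₁₀(5921000000) = 97.72 dB SPL.

97.72 dB SPL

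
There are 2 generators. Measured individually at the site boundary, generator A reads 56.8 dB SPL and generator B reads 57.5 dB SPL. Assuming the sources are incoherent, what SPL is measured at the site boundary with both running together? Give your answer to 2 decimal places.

Add the sources as powers (linear), then convert back to dB:
L_total = 10·log₁₀(10^(56.8/10) + 10^(57.5/10)) = 10·log₁₀(1041000) = 60.17 dB SPL.

60.17 dB SPL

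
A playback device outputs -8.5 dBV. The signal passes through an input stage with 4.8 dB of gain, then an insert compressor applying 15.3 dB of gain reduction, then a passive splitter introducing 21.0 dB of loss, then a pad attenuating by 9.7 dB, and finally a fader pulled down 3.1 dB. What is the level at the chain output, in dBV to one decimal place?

-52.8 dBV

Gain stages sum in dB:
-8.5 + 4.8 − 15.3 − 21.0 − 9.7 − 3.1 = -52.8 dBV.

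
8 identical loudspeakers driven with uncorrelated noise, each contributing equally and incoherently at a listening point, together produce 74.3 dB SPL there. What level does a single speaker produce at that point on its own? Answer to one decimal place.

65.3 dB SPL

8 equal incoherent sources add 10·log₁₀(8) = 9.03 dB over one source.
L_one = 74.3 − 9.03 = 65.3 dB SPL.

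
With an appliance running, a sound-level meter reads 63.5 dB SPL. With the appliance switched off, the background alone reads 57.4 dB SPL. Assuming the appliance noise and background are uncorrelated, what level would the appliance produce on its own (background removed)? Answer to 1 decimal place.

62.3 dB SPL

Subtract intensities: L_src = 10·log₁₀(10^(L_total/10) − 10^(L_bg/10)).
L_src = 10·log₁₀(10^(63.5/10) − 10^(57.4/10)) = 10·log₁₀(1689000) = 62.3 dB SPL.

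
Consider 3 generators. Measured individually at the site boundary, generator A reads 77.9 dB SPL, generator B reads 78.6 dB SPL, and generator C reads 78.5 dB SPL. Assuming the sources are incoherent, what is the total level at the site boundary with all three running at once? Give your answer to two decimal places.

Uncorrelated sources add in intensity (power), not in dB.
L_total = 10·log₁₀(10^(77.9/10) + 10^(78.6/10) + 10^(78.5/10)) = 10·log₁₀(204900000) = 83.12 dB SPL.

83.12 dB SPL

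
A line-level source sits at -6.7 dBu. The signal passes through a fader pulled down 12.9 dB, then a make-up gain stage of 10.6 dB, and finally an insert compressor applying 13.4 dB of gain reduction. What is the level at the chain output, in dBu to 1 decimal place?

-22.4 dBu

Gain stages sum in dB:
-6.7 − 12.9 + 10.6 − 13.4 = -22.4 dBu.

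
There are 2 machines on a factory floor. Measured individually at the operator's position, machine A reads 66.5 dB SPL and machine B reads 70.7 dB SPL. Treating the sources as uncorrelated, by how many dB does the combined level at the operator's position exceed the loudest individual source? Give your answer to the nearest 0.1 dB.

Add the sources as powers (linear), then convert back to dB:
L_total = 10·log₁₀(10^(66.5/10) + 10^(70.7/10)) = 72.10 dB SPL.
Excess over the loudest (70.7 dB): 72.10 − 70.7 = 1.4 dB.

1.4 dB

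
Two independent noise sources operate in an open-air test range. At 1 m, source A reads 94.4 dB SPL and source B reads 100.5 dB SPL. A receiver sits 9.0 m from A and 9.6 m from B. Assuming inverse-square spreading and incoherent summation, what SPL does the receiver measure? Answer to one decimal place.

At the listener: L_A = 94.4 − 20·log₁₀(9.0) = 75.32 dB; L_B = 100.5 − 20·log₁₀(9.6) = 80.85 dB.
Combined: 10·log₁₀(10^(75.32/10)+10^(80.85/10)) = 81.9 dB SPL.

81.9 dB SPL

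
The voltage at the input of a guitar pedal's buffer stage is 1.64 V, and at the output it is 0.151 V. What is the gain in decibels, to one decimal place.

-20.7 dB

For a voltage ratio, dB = 20·log₁₀(V₂/V₁).
20·log₁₀(0.151/1.64) = 20·log₁₀(0.09207) = -20.7 dB.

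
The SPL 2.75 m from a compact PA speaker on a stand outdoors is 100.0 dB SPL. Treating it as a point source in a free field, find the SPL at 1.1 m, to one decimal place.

Free-field point source: level drops by 20·log₁₀ of the distance ratio.
ΔL = −20·log₁₀(1.1/2.75) = 7.96 dB, so L₂ = 100.0 + (7.96) = 108.0 dB SPL.

108.0 dB SPL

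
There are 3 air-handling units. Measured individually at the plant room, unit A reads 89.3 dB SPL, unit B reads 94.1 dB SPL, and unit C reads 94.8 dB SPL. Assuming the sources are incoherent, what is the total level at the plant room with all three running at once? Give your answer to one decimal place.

Incoherent sources sum as intensities:
L_total = 10·log₁₀(10^(89.3/10) + 10^(94.1/10) + 10^(94.8/10)) = 10·log₁₀(6441000000) = 98.1 dB SPL.

98.1 dB SPL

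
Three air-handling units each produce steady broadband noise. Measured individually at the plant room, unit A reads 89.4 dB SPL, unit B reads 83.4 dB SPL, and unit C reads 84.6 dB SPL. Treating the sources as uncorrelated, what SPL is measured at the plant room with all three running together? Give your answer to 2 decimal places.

Uncorrelated sources add in intensity (power), not in dB.
L_total = 10·log₁₀(10^(89.4/10) + 10^(83.4/10) + 10^(84.6/10)) = 10·log₁₀(1378000000) = 91.39 dB SPL.

91.39 dB SPL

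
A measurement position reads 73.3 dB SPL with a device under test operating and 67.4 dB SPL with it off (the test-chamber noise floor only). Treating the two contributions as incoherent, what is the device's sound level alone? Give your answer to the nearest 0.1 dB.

Subtract intensities: L_src = 10·log₁₀(10^(L_total/10) − 10^(L_bg/10)).
L_src = 10·log₁₀(10^(73.3/10) − 10^(67.4/10)) = 10·log₁₀(15880000) = 72.0 dB SPL.

72.0 dB SPL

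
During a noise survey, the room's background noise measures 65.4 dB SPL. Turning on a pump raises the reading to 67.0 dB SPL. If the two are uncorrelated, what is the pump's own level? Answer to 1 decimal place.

61.9 dB SPL

Subtract intensities: L_src = 10·log₁₀(10^(L_total/10) − 10^(L_bg/10)).
L_src = 10·log₁₀(10^(67.0/10) − 10^(65.4/10)) = 10·log₁₀(1545000) = 61.9 dB SPL.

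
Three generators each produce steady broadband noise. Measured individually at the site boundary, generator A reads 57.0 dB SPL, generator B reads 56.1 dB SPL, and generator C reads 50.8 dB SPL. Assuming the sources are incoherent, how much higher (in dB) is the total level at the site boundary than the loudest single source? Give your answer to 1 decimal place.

3.1 dB

Incoherent sources sum as intensities:
L_total = 10·log₁₀(10^(57.0/10) + 10^(56.1/10) + 10^(50.8/10)) = 60.12 dB SPL.
Excess over the loudest (57.0 dB): 60.12 − 57.0 = 3.1 dB.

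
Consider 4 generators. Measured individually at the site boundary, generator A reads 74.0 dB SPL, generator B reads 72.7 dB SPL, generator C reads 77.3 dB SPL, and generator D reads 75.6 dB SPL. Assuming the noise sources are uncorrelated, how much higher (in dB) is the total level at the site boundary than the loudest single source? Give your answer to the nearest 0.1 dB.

Uncorrelated sources add in intensity (power), not in dB.
L_total = 10·log₁₀(10^(74.0/10) + 10^(72.7/10) + 10^(77.3/10) + 10^(75.6/10)) = 81.26 dB SPL.
Excess over the loudest (77.3 dB): 81.26 − 77.3 = 4.0 dB.

4.0 dB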